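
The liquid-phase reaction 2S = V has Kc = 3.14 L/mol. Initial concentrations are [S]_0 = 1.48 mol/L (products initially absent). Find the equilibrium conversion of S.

Let X = conversion of S; extent ξ = 1.48X/2 mol/L.
Concentrations: [S] = 1.48 − 1.48X; [V] = 0.74X.
Kc = [V] / ([S]^2).
Setting equal to 3.14 and solving for X on (0,1) gives X = 0.721.

X = 0.721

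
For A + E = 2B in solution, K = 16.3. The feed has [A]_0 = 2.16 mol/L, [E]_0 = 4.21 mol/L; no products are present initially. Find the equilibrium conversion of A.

Let X = conversion of A; extent ξ = 2.16·X mol/L.
Concentrations: [A] = 2.16 − 2.16X; [E] = 4.21 − 2.16X; [B] = 4.32X.
K = [B]^2 / ([A] [E]).
This equals 16.3 at X = 0.843 (the root in 0 < X < 1).

X = 0.843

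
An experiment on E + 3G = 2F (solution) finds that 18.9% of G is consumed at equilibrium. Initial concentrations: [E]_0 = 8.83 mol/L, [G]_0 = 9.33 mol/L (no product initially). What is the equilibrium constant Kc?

Kc = 0.000387 (mol/L)^-2

Let X = conversion of G.
Concentrations: [E] = 8.83 − 3.11X; [G] = 9.33 − 9.33X; [F] = 6.22X.
At X = 0.189: [E] = 8.24, [G] = 7.57, [F] = 1.18.
Kc = [F]^2 / ([E] [G]^3) = 0.000387 (mol/L)^-2.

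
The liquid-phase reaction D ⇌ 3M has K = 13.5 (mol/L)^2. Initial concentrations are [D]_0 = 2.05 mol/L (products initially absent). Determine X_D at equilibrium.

Let X = conversion of D; extent ξ = 2.05·X mol/L.
Concentrations: [D] = 2.05 − 2.05X; [M] = 6.15X.
K = [M]^3 / ([D]).
Setting equal to 13.5 and solving for X on (0,1) gives X = 0.412.

X = 0.412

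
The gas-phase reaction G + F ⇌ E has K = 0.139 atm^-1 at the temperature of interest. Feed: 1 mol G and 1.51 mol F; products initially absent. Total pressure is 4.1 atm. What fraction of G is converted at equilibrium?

Let X = conversion of G (basis 1 mol G); extent of reaction ξ = X.
Moles: n_G = 1 − X; n_F = 1.51 − X; n_E = X.
n_T = Σnᵢ = 2.51 − X.
y_i = n_i/n_T, p_i = y_i·P. K = p_E / (p_G p_F).
Setting this equal to 0.139 atm^-1 and taking the physical root (0 < X < 1) gives X = 0.242.

X = 0.242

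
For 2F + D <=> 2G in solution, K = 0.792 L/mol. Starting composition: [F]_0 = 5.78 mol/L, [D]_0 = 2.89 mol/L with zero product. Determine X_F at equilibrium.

Let X = conversion of F; extent ξ = 5.78X/2 mol/L.
Concentrations: [F] = 5.78 − 5.78X; [D] = 2.89 − 2.89X; [G] = 5.78X.
K = [G]^2 / ([F]^2 [D]).
This equals 0.792 at X = 0.513 (the root in 0 < X < 1).

X = 0.513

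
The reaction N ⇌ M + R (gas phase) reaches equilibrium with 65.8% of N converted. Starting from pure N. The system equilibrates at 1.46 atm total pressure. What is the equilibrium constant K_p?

Let X = conversion of N (basis 1 mol N); extent of reaction ξ = X.
Moles: n_N = 1 − X; n_M = X; n_R = X.
Summing: n_T = 1 + X.
At X = 0.658: n_N = 0.342, n_M = 0.658, n_R = 0.658, n_T = 1.66.
p_i = (n_i/n_T)·P. K_p = p_M p_R / (p_N) = 1.11 atm.

K_p = 1.11 atm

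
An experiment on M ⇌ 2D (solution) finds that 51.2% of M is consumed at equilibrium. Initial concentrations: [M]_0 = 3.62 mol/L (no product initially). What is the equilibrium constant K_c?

K_c = 7.78 mol/L

Let X = conversion of M.
Concentrations: [M] = 3.62 − 3.62X; [D] = 7.24X.
At X = 0.512: [M] = 1.77, [D] = 3.71.
K_c = [D]^2 / ([M]) = 7.78 mol/L.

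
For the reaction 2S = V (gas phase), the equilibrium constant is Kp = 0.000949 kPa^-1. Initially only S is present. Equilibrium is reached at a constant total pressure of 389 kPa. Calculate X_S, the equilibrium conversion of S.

X = 0.365

Let X = conversion of S (basis 1 mol S); extent of reaction ξ = 0.5X.
Moles: n_S = 1 − X; n_V = 0.5X.
n_T = Σnᵢ = 1 − 0.5X.
Mole fractions y_i = n_i/n_T; Kp = p_V / (p_S^2) with p_i = y_i·P.
This yields a degree-2 equation in X; solving on (0,1), X = 0.365.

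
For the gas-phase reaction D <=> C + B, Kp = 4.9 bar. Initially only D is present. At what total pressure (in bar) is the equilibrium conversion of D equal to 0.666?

P = 6.15 bar

Let X = conversion of D (basis 1 mol D); extent of reaction ξ = X.
At extent ξ: n_D = 1 − X; n_C = X; n_B = X.
Total moles n_T = 1 + X.
Kp = p_C p_B / (p_D) with p_i = (n_i/n_T)·P.
At X = 0.666: the mole-fraction product g(X) = Π y_i^ν_i = 0.7971. Since Kp = g(X)·P^{1}, P = (Kp/g)^(1/1) = (4.9/0.7971)^(1/1) = 6.15 bar.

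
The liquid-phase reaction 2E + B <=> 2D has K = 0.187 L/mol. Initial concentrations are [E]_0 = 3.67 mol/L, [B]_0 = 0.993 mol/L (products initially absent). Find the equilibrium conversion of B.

Let X = conversion of B; extent ξ = 0.993·X mol/L.
Concentrations: [E] = 3.67 − 1.99X; [B] = 0.993 − 0.993X; [D] = 1.99X.
K = [D]^2 / ([E]^2 [B]).
Setting equal to 0.187 and solving for X on (0,1) gives X = 0.448.

X = 0.448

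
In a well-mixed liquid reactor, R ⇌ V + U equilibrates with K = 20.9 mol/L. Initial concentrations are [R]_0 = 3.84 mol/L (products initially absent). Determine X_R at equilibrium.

Let X = conversion of R; extent ξ = 3.84·X mol/L.
Concentrations: [R] = 3.84 − 3.84X; [V] = 3.84X; [U] = 3.84X.
K = [V] [U] / ([R]).
Solving K = 20.9 for X ∈ (0,1): X = 0.863.

X = 0.863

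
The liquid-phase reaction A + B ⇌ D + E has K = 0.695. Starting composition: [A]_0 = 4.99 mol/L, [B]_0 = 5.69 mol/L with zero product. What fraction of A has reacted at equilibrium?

X = 0.485

Let X = conversion of A; extent ξ = 4.99·X mol/L.
Concentrations: [A] = 4.99 − 4.99X; [B] = 5.69 − 4.99X; [D] = 4.99X; [E] = 4.99X.
K = [D] [E] / ([A] [B]).
Solving K = 0.695 for X ∈ (0,1): X = 0.485.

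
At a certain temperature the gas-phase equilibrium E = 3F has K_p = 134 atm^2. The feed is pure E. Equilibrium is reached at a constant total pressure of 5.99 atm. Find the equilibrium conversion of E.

Basis: 1 mol E initially; let X = conversion of E. Extent ξ = X.
Moles: n_E = 1 − X; n_F = 3X.
Summing: n_T = 1 + 2X.
Mole fractions y_i = n_i/n_T; K_p = p_F^3 / (p_E) with p_i = y_i·P.
This yields a degree-3 equation in X; solving on (0,1), X = 0.638.

X = 0.638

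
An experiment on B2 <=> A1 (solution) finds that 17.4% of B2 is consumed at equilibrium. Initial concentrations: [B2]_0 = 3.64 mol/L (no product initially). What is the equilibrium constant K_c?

Let X = conversion of B2.
Concentrations: [B2] = 3.64 − 3.64X; [A1] = 3.64X.
At X = 0.174: [B2] = 3.01, [A1] = 0.633.
K_c = [A1] / ([B2]) = 0.211.

K_c = 0.211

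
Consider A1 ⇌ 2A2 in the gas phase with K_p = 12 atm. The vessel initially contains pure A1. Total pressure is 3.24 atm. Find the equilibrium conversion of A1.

Basis: 1 mol A1 initially; let X = conversion of A1. Extent ξ = X.
Moles: n_A1 = 1 − X; n_A2 = 2X.
Summing: n_T = 1 + X.
Mole fractions y_i = n_i/n_T; K_p = p_A2^2 / (p_A1) with p_i = y_i·P.
Equating to 12 atm and solving on 0 < X < 1: X = 0.693.

X = 0.693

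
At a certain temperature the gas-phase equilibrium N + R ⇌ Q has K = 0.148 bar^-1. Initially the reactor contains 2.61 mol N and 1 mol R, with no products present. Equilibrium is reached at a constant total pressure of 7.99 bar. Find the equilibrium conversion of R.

Take 1 mol R as basis and let X be its fractional conversion, so ξ = X.
Moles: n_N = 2.61 − X; n_R = 1 − X; n_Q = X.
n_T = Σnᵢ = 3.61 − X.
y_i = n_i/n_T, p_i = y_i·P. K = p_Q / (p_N p_R).
Equating to 0.148 bar^-1 and solving on 0 < X < 1: X = 0.447.

X = 0.447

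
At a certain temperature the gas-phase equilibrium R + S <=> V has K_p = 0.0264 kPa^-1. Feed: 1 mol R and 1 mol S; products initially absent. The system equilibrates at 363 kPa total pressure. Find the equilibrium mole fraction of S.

y_S = 0.235

Take 1 mol R as basis and let X be its fractional conversion, so ξ = X.
At extent ξ: n_R = 1 − X; n_S = 1 − X; n_V = X.
Total moles n_T = 2 − X.
With p_i = (n_i/n_T)P, K_p = p_V / (p_R p_S).
Equating to 0.0264 kPa^-1 and solving on 0 < X < 1: X = 0.693.
Then n_S = 0.307, n_T = 1.31, so y_S = 0.235.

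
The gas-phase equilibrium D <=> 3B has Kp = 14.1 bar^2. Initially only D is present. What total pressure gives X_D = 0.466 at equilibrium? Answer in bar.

Basis: 1 mol D initially; let X = conversion of D. Extent ξ = X.
Mole table: n_D = 1 − X; n_B = 3X.
n_T = Σnᵢ = 1 + 2X.
Kp = p_B^3 / (p_D) with p_i = (n_i/n_T)·P.
At X = 0.466: the mole-fraction product g(X) = Π y_i^ν_i = 1.371. Since Kp = g(X)·P^{2}, P = (Kp/g)^(1/2) = (14.1/1.371)^(1/2) = 3.21 bar.

P = 3.21 bar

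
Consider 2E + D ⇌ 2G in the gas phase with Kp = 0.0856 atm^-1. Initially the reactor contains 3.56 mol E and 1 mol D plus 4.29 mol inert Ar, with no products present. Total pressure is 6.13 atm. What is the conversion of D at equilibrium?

X = 0.305

Let X = conversion of D (basis 1 mol D); extent of reaction ξ = X.
At extent ξ: n_E = 3.56 − 2X; n_D = 1 − X; n_G = 2X; n_I = 4.29 (inert).
Total moles n_T = 8.85 − X.
With p_i = (n_i/n_T)P, Kp = p_G^2 / (p_E^2 p_D).
Equating to 0.0856 atm^-1 and solving on 0 < X < 1: X = 0.305.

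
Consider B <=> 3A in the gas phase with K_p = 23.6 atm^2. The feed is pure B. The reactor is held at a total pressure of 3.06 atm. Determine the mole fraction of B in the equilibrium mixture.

Let X = conversion of B (basis 1 mol B); extent of reaction ξ = X.
Mole table: n_B = 1 − X; n_A = 3X.
Total moles n_T = 1 + 2X.
Mole fractions y_i = n_i/n_T; K_p = p_A^3 / (p_B) with p_i = y_i·P.
Substituting and setting equal to 23.6 atm^2 gives a polynomial in X; the root in (0,1) is X = 0.569.
Then n_B = 0.431, n_T = 2.14, so y_B = 0.202.

y_B = 0.202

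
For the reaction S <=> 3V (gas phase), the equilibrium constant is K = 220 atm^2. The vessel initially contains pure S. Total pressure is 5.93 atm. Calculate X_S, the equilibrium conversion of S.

X = 0.726

Let X = conversion of S (basis 1 mol S); extent of reaction ξ = X.
At extent ξ: n_S = 1 − X; n_V = 3X.
n_T = Σnᵢ = 1 + 2X.
y_i = n_i/n_T, p_i = y_i·P. K = p_V^3 / (p_S).
Setting this equal to 220 atm^2 and taking the physical root (0 < X < 1) gives X = 0.726.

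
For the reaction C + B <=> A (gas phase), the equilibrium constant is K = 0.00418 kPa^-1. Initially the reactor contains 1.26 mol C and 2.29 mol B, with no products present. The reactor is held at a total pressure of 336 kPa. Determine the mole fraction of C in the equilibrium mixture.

y_C = 0.233

Let X = conversion of C (basis 1.26 mol C); extent of reaction ξ = 1.26X.
Moles: n_C = 1.26 − 1.26X; n_B = 2.29 − 1.26X; n_A = 1.26X.
n_T = Σnᵢ = 3.55 − 1.26X.
y_i = n_i/n_T, p_i = y_i·P. K = p_A / (p_C p_B).
Equating to 0.00418 kPa^-1 and solving on 0 < X < 1: X = 0.448.
Then n_C = 0.695, n_T = 2.99, so y_C = 0.233.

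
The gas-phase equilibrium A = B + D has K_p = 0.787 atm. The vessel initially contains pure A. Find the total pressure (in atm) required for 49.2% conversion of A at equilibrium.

Basis: 1 mol A initially; let X = conversion of A. Extent ξ = X.
Mole table: n_A = 1 − X; n_B = X; n_D = X.
Total moles n_T = 1 + X.
K_p = p_B p_D / (p_A) with p_i = (n_i/n_T)·P.
At X = 0.492: the mole-fraction product g(X) = Π y_i^ν_i = 0.3194. Since K_p = g(X)·P^{1}, P = (K_p/g)^(1/1) = (0.787/0.3194)^(1/1) = 2.46 atm.

P = 2.46 atm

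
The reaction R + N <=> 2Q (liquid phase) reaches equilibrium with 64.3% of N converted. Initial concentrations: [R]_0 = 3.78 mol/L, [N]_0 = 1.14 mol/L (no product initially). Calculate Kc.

Let X = conversion of N.
Concentrations: [R] = 3.78 − 1.14X; [N] = 1.14 − 1.14X; [Q] = 2.28X.
At X = 0.643: [R] = 3.05, [N] = 0.407, [Q] = 1.47.
Kc = [Q]^2 / ([R] [N]) = 1.73.

Kc = 1.73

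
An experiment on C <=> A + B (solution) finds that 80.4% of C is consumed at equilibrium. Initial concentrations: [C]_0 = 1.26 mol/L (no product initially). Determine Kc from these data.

Kc = 4.16 mol/L

Let X = conversion of C.
Concentrations: [C] = 1.26 − 1.26X; [A] = 1.26X; [B] = 1.26X.
At X = 0.804: [C] = 0.247, [A] = 1.01, [B] = 1.01.
Kc = [A] [B] / ([C]) = 4.16 mol/L.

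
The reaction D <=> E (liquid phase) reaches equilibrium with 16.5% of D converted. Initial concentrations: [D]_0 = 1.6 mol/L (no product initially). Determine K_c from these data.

K_c = 0.198

Let X = conversion of D.
Concentrations: [D] = 1.6 − 1.6X; [E] = 1.6X.
At X = 0.165: [D] = 1.34, [E] = 0.264.
K_c = [E] / ([D]) = 0.198.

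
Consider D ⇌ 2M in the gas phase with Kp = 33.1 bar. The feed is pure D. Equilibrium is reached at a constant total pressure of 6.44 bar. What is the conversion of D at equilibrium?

Take 1 mol D as basis and let X be its fractional conversion, so ξ = X.
Species balance: n_D = 1 − X; n_M = 2X.
n_T = Σnᵢ = 1 + X.
y_i = n_i/n_T, p_i = y_i·P. Kp = p_M^2 / (p_D).
Substituting and setting equal to 33.1 bar gives a polynomial in X; the root in (0,1) is X = 0.750.

X = 0.750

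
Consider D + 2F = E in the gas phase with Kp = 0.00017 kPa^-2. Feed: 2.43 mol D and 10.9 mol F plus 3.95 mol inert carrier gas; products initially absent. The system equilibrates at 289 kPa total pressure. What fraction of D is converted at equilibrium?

Let X = conversion of D (basis 2.43 mol D); extent of reaction ξ = 2.43X.
Mole table: n_D = 2.43 − 2.43X; n_F = 10.9 − 4.86X; n_E = 2.43X; n_I = 3.95 (inert).
Summing: n_T = 17.3 − 4.86X.
Mole fractions y_i = n_i/n_T; Kp = p_E / (p_D p_F^2) with p_i = y_i·P.
This yields a degree-3 equation in X; solving on (0,1), X = 0.796.

X = 0.796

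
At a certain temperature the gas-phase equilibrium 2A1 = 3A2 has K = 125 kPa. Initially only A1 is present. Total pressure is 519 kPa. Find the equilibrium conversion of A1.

X = 0.333

Basis: 1 mol A1 initially; let X = conversion of A1. Extent ξ = 0.5X.
Species balance: n_A1 = 1 − X; n_A2 = 1.5X.
Summing: n_T = 1 + 0.5X.
y_i = n_i/n_T, p_i = y_i·P. K = p_A2^3 / (p_A1^2).
Equating to 125 kPa and solving on 0 < X < 1: X = 0.333.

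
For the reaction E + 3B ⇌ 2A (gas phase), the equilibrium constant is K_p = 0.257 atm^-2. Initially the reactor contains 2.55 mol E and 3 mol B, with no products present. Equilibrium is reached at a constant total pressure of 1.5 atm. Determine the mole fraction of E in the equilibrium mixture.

Take 3 mol B as basis and let X be its fractional conversion, so ξ = X.
At extent ξ: n_E = 2.55 − X; n_B = 3 − 3X; n_A = 2X.
Total moles n_T = 5.55 − 2X.
y_i = n_i/n_T, p_i = y_i·P. K_p = p_A^2 / (p_E p_B^3).
Setting this equal to 0.257 atm^-2 and taking the physical root (0 < X < 1) gives X = 0.330.
Then n_E = 2.22, n_T = 4.89, so y_E = 0.454.

y_E = 0.454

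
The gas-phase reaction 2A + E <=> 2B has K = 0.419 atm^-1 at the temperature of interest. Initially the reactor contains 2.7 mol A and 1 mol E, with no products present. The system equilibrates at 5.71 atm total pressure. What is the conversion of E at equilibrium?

Basis: 1 mol E initially; let X = conversion of E. Extent ξ = X.
Mole table: n_A = 2.7 − 2X; n_E = 1 − X; n_B = 2X.
Summing: n_T = 3.7 − X.
Mole fractions y_i = n_i/n_T; K = p_B^2 / (p_A^2 p_E) with p_i = y_i·P.
Setting this equal to 0.419 atm^-1 and taking the physical root (0 < X < 1) gives X = 0.510.

X = 0.510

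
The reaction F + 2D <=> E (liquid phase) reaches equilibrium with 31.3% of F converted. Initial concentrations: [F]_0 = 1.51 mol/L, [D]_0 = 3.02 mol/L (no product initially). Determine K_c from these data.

K_c = 0.106 (mol/L)^-2

Let X = conversion of F.
Concentrations: [F] = 1.51 − 1.51X; [D] = 3.02 − 3.02X; [E] = 1.51X.
At X = 0.313: [F] = 1.04, [D] = 2.07, [E] = 0.473.
K_c = [E] / ([F] [D]^2) = 0.106 (mol/L)^-2.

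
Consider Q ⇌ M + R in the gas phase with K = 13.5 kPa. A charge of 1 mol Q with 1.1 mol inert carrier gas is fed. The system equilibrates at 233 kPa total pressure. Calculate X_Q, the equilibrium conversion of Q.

X = 0.310

Let X = conversion of Q (basis 1 mol Q); extent of reaction ξ = X.
Moles: n_Q = 1 − X; n_M = X; n_R = X; n_I = 1.1 (inert).
Summing: n_T = 2.1 + X.
Mole fractions y_i = n_i/n_T; K = p_M p_R / (p_Q) with p_i = y_i·P.
This yields a degree-2 equation in X; solving on (0,1), X = 0.310.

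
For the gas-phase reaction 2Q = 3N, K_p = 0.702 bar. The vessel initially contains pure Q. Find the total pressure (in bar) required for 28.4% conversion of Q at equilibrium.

P = 5.32 bar

Let X = conversion of Q (basis 1 mol Q); extent of reaction ξ = 0.5X.
Moles: n_Q = 1 − X; n_N = 1.5X.
n_T = Σnᵢ = 1 + 0.5X.
K_p = p_N^3 / (p_Q^2) with p_i = (n_i/n_T)·P.
At X = 0.284: the mole-fraction product g(X) = Π y_i^ν_i = 0.132. Since K_p = g(X)·P^{1}, P = (K_p/g)^(1/1) = (0.702/0.132)^(1/1) = 5.32 bar.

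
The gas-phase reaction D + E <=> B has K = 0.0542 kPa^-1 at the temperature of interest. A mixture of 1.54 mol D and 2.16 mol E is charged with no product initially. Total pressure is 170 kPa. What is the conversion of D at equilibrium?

Take 1.54 mol D as basis and let X be its fractional conversion, so ξ = 1.54X.
Mole table: n_D = 1.54 − 1.54X; n_E = 2.16 − 1.54X; n_B = 1.54X.
n_T = Σnᵢ = 3.7 − 1.54X.
With p_i = (n_i/n_T)P, K = p_B / (p_D p_E).
This yields a degree-2 equation in X; solving on (0,1), X = 0.780.

X = 0.780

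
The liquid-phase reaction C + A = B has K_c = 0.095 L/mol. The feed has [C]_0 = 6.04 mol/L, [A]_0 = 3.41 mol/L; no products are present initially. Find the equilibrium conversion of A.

Let X = conversion of A; extent ξ = 3.41·X mol/L.
Concentrations: [C] = 6.04 − 3.41X; [A] = 3.41 − 3.41X; [B] = 3.41X.
K_c = [B] / ([C] [A]).
Solving K_c = 0.095 for X ∈ (0,1): X = 0.320.

X = 0.320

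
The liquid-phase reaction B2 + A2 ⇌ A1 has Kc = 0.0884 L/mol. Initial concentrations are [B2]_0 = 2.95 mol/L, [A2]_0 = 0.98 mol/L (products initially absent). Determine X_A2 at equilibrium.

Let X = conversion of A2; extent ξ = 0.98·X mol/L.
Concentrations: [B2] = 2.95 − 0.98X; [A2] = 0.98 − 0.98X; [A1] = 0.98X.
Kc = [A1] / ([B2] [A2]).
Setting equal to 0.0884 and solving for X on (0,1) gives X = 0.196.

X = 0.196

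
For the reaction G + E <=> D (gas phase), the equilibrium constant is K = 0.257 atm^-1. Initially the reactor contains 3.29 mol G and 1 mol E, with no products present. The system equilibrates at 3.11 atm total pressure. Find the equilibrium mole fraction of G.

Basis: 1 mol E initially; let X = conversion of E. Extent ξ = X.
Species balance: n_G = 3.29 − X; n_E = 1 − X; n_D = X.
Total moles n_T = 4.29 − X.
With p_i = (n_i/n_T)P, K = p_D / (p_G p_E).
Setting this equal to 0.257 atm^-1 and taking the physical root (0 < X < 1) gives X = 0.373.
Then n_G = 2.92, n_T = 3.92, so y_G = 0.745.

y_G = 0.745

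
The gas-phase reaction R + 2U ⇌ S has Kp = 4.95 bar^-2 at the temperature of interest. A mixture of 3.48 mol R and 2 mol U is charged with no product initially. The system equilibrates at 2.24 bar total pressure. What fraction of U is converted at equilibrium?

X = 0.788

Basis: 2 mol U initially; let X = conversion of U. Extent ξ = X.
Moles: n_R = 3.48 − X; n_U = 2 − 2X; n_S = X.
n_T = Σnᵢ = 5.48 − 2X.
Mole fractions y_i = n_i/n_T; Kp = p_S / (p_R p_U^2) with p_i = y_i·P.
Substituting and setting equal to 4.95 bar^-2 gives a polynomial in X; the root in (0,1) is X = 0.788.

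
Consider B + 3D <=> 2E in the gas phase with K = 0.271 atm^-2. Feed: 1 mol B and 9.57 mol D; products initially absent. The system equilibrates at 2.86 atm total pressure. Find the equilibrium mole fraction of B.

y_B = 0.025

Let X = conversion of B (basis 1 mol B); extent of reaction ξ = X.
At extent ξ: n_B = 1 − X; n_D = 9.57 − 3X; n_E = 2X.
Summing: n_T = 10.6 − 2X.
y_i = n_i/n_T, p_i = y_i·P. K = p_E^2 / (p_B p_D^3).
Setting this equal to 0.271 atm^-2 and taking the physical root (0 < X < 1) gives X = 0.771.
Then n_B = 0.229, n_T = 9.03, so y_B = 0.025.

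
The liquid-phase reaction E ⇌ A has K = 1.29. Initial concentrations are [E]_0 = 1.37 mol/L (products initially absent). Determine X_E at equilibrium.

Let X = conversion of E; extent ξ = 1.37·X mol/L.
Concentrations: [E] = 1.37 − 1.37X; [A] = 1.37X.
K = [A] / ([E]).
This equals 1.29 at X = 0.563 (the root in 0 < X < 1).

X = 0.563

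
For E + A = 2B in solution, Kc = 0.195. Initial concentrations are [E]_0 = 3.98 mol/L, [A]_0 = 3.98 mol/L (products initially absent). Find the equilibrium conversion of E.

X = 0.181

Let X = conversion of E; extent ξ = 3.98·X mol/L.
Concentrations: [E] = 3.98 − 3.98X; [A] = 3.98 − 3.98X; [B] = 7.96X.
Kc = [B]^2 / ([E] [A]).
Solving Kc = 0.195 for X ∈ (0,1): X = 0.181.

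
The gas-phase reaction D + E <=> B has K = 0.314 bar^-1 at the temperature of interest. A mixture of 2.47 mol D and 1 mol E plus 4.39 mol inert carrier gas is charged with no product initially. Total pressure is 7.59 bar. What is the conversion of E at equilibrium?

X = 0.398

Let X = conversion of E (basis 1 mol E); extent of reaction ξ = X.
Moles: n_D = 2.47 − X; n_E = 1 − X; n_B = X; n_I = 4.39 (inert).
Summing: n_T = 7.86 − X.
Mole fractions y_i = n_i/n_T; K = p_B / (p_D p_E) with p_i = y_i·P.
Setting this equal to 0.314 bar^-1 and taking the physical root (0 < X < 1) gives X = 0.398.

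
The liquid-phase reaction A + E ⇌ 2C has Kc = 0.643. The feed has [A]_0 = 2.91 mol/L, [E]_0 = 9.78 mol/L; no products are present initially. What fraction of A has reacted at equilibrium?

X = 0.487

Let X = conversion of A; extent ξ = 2.91·X mol/L.
Concentrations: [A] = 2.91 − 2.91X; [E] = 9.78 − 2.91X; [C] = 5.82X.
Kc = [C]^2 / ([A] [E]).
Equating to 0.643: the physical root is X = 0.487.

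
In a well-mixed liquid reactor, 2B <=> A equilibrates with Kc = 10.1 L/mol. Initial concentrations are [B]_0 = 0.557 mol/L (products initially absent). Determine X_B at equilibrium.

Let X = conversion of B; extent ξ = 0.557X/2 mol/L.
Concentrations: [B] = 0.557 − 0.557X; [A] = 0.279X.
Kc = [A] / ([B]^2).
Equating to 10.1 L/mol: the physical root is X = 0.743.

X = 0.743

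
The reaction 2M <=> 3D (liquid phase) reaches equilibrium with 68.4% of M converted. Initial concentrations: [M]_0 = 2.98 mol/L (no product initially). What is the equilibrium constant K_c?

K_c = 32.2 mol/L

Let X = conversion of M.
Concentrations: [M] = 2.98 − 2.98X; [D] = 4.47X.
At X = 0.684: [M] = 0.942, [D] = 3.06.
K_c = [D]^3 / ([M]^2) = 32.2 mol/L.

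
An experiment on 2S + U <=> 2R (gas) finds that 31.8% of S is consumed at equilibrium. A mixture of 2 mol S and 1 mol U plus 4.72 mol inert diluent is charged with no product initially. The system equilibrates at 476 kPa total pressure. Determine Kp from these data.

Basis: 2 mol S initially; let X = conversion of S. Extent ξ = X.
At extent ξ: n_S = 2 − 2X; n_U = 1 − X; n_R = 2X; n_I = 4.72 (inert).
n_T = Σnᵢ = 7.72 − X.
At X = 0.318: n_S = 1.36, n_U = 0.682, n_R = 0.636, n_T = 7.4.
p_i = (n_i/n_T)·P. Kp = p_R^2 / (p_S^2 p_U) = 0.00496 kPa^-1.

Kp = 0.00496 kPa^-1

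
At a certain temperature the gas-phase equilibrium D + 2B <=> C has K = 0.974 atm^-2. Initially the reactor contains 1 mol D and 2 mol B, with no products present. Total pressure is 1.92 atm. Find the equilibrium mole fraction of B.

y_B = 0.509

Basis: 1 mol D initially; let X = conversion of D. Extent ξ = X.
At extent ξ: n_D = 1 − X; n_B = 2 − 2X; n_C = X.
Total moles n_T = 3 − 2X.
With p_i = (n_i/n_T)P, K = p_C / (p_D p_B^2).
Setting this equal to 0.974 atm^-2 and taking the physical root (0 < X < 1) gives X = 0.482.
Then n_B = 1.04, n_T = 2.04, so y_B = 0.509.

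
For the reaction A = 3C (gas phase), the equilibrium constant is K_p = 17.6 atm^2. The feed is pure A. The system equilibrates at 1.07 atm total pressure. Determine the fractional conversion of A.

X = 0.852

Let X = conversion of A (basis 1 mol A); extent of reaction ξ = X.
At extent ξ: n_A = 1 − X; n_C = 3X.
Summing: n_T = 1 + 2X.
y_i = n_i/n_T, p_i = y_i·P. K_p = p_C^3 / (p_A).
Substituting and setting equal to 17.6 atm^2 gives a polynomial in X; the root in (0,1) is X = 0.852.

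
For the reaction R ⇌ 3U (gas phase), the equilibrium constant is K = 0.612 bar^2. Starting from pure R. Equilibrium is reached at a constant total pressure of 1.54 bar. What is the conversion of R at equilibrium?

Take 1 mol R as basis and let X be its fractional conversion, so ξ = X.
Species balance: n_R = 1 − X; n_U = 3X.
n_T = Σnᵢ = 1 + 2X.
With p_i = (n_i/n_T)P, K = p_U^3 / (p_R).
Substituting and setting equal to 0.612 bar^2 gives a polynomial in X; the root in (0,1) is X = 0.253.

X = 0.253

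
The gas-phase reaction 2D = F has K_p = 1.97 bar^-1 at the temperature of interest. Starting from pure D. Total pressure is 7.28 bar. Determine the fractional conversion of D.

X = 0.869

Take 1 mol D as basis and let X be its fractional conversion, so ξ = 0.5X.
Mole table: n_D = 1 − X; n_F = 0.5X.
Total moles n_T = 1 − 0.5X.
Mole fractions y_i = n_i/n_T; K_p = p_F / (p_D^2) with p_i = y_i·P.
Setting this equal to 1.97 bar^-1 and taking the physical root (0 < X < 1) gives X = 0.869.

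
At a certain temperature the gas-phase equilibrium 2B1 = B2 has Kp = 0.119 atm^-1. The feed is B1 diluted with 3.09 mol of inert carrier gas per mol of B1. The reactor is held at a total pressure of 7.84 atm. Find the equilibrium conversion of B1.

X = 0.259

Basis: 1 mol B1 initially; let X = conversion of B1. Extent ξ = 0.5X.
Mole table: n_B1 = 1 − X; n_B2 = 0.5X; n_I = 3.09 (inert).
Total moles n_T = 4.09 − 0.5X.
Mole fractions y_i = n_i/n_T; Kp = p_B2 / (p_B1^2) with p_i = y_i·P.
This yields a degree-2 equation in X; solving on (0,1), X = 0.259.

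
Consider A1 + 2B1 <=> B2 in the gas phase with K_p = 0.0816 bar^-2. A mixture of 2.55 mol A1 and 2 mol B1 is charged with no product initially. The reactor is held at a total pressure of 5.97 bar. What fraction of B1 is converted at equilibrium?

Let X = conversion of B1 (basis 2 mol B1); extent of reaction ξ = X.
Species balance: n_A1 = 2.55 − X; n_B1 = 2 − 2X; n_B2 = X.
Summing: n_T = 4.55 − 2X.
y_i = n_i/n_T, p_i = y_i·P. K_p = p_B2 / (p_A1 p_B1^2).
Equating to 0.0816 bar^-2 and solving on 0 < X < 1: X = 0.490.

X = 0.490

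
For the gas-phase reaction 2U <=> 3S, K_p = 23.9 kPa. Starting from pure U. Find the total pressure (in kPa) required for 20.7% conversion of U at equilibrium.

Basis: 1 mol U initially; let X = conversion of U. Extent ξ = 0.5X.
Moles: n_U = 1 − X; n_S = 1.5X.
Summing: n_T = 1 + 0.5X.
K_p = p_S^3 / (p_U^2) with p_i = (n_i/n_T)·P.
At X = 0.207: the mole-fraction product g(X) = Π y_i^ν_i = 0.04314. Since K_p = g(X)·P^{1}, P = (K_p/g)^(1/1) = (23.9/0.04314)^(1/1) = 554 kPa.

P = 554 kPa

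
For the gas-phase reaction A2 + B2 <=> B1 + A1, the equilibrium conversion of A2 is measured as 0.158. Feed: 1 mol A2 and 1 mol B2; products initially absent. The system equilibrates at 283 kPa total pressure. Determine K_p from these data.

K_p = 0.0352

Take 1 mol A2 as basis and let X be its fractional conversion, so ξ = X.
Moles: n_A2 = 1 − X; n_B2 = 1 − X; n_B1 = X; n_A1 = X.
Total moles n_T = 2 (Δν = 0, constant).
At X = 0.158: n_A2 = 0.842, n_B2 = 0.842, n_B1 = 0.158, n_A1 = 0.158, n_T = 2.
p_i = (n_i/n_T)·P. K_p = p_B1 p_A1 / (p_A2 p_B2) = 0.0352.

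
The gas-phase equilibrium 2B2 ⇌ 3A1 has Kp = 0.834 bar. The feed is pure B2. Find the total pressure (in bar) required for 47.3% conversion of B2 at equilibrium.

P = 0.802 bar

Take 1 mol B2 as basis and let X be its fractional conversion, so ξ = 0.5X.
At extent ξ: n_B2 = 1 − X; n_A1 = 1.5X.
Total moles n_T = 1 + 0.5X.
Kp = p_A1^3 / (p_B2^2) with p_i = (n_i/n_T)·P.
At X = 0.473: the mole-fraction product g(X) = Π y_i^ν_i = 1.04. Since Kp = g(X)·P^{1}, P = (Kp/g)^(1/1) = (0.834/1.04)^(1/1) = 0.802 bar.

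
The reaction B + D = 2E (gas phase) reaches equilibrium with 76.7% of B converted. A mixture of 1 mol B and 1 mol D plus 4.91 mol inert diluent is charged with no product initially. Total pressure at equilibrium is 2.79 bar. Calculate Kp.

Basis: 1 mol B initially; let X = conversion of B. Extent ξ = X.
At extent ξ: n_B = 1 − X; n_D = 1 − X; n_E = 2X; n_I = 4.91 (inert).
Since Δν = 0, n_T = 6.91 throughout.
At X = 0.767: n_B = 0.233, n_D = 0.233, n_E = 1.53, n_T = 6.91.
p_i = (n_i/n_T)·P. Kp = p_E^2 / (p_B p_D) = 43.3.

Kp = 43.3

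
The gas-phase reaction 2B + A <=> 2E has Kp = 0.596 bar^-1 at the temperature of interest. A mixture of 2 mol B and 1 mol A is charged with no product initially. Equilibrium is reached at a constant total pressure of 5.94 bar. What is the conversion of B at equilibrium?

X = 0.464

Let X = conversion of B (basis 2 mol B); extent of reaction ξ = X.
Moles: n_B = 2 − 2X; n_A = 1 − X; n_E = 2X.
n_T = Σnᵢ = 3 − X.
Mole fractions y_i = n_i/n_T; Kp = p_E^2 / (p_B^2 p_A) with p_i = y_i·P.
Setting this equal to 0.596 bar^-1 and taking the physical root (0 < X < 1) gives X = 0.464.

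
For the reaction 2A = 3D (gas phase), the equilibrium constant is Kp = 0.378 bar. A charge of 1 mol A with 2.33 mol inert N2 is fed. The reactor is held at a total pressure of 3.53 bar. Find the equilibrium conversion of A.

Take 1 mol A as basis and let X be its fractional conversion, so ξ = 0.5X.
At extent ξ: n_A = 1 − X; n_D = 1.5X; n_I = 2.33 (inert).
Total moles n_T = 3.33 + 0.5X.
Mole fractions y_i = n_i/n_T; Kp = p_D^3 / (p_A^2) with p_i = y_i·P.
This yields a degree-3 equation in X; solving on (0,1), X = 0.358.

X = 0.358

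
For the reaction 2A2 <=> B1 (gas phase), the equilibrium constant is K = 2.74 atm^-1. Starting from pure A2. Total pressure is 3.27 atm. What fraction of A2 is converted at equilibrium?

X = 0.835

Basis: 1 mol A2 initially; let X = conversion of A2. Extent ξ = 0.5X.
Mole table: n_A2 = 1 − X; n_B1 = 0.5X.
Total moles n_T = 1 − 0.5X.
Mole fractions y_i = n_i/n_T; K = p_B1 / (p_A2^2) with p_i = y_i·P.
This yields a degree-2 equation in X; solving on (0,1), X = 0.835.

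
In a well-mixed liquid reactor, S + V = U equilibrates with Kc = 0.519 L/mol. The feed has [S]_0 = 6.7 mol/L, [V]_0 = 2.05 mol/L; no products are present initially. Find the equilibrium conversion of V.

X = 0.730

Let X = conversion of V; extent ξ = 2.05·X mol/L.
Concentrations: [S] = 6.7 − 2.05X; [V] = 2.05 − 2.05X; [U] = 2.05X.
Kc = [U] / ([S] [V]).
Setting equal to 0.519 and solving for X on (0,1) gives X = 0.730.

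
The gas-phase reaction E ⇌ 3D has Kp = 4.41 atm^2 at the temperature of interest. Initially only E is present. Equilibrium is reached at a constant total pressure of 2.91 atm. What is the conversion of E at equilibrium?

X = 0.329

Take 1 mol E as basis and let X be its fractional conversion, so ξ = X.
Species balance: n_E = 1 − X; n_D = 3X.
Summing: n_T = 1 + 2X.
y_i = n_i/n_T, p_i = y_i·P. Kp = p_D^3 / (p_E).
Setting this equal to 4.41 atm^2 and taking the physical root (0 < X < 1) gives X = 0.329.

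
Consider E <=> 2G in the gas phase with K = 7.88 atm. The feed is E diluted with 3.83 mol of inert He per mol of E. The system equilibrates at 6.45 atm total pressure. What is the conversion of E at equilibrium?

Let X = conversion of E (basis 1 mol E); extent of reaction ξ = X.
Mole table: n_E = 1 − X; n_G = 2X; n_I = 3.83 (inert).
Summing: n_T = 4.83 + X.
With p_i = (n_i/n_T)P, K = p_G^2 / (p_E).
Substituting and setting equal to 7.88 atm gives a polynomial in X; the root in (0,1) is X = 0.706.

X = 0.706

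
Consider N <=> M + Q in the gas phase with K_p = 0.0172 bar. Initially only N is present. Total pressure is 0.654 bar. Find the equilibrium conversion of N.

Take 1 mol N as basis and let X be its fractional conversion, so ξ = X.
Mole table: n_N = 1 − X; n_M = X; n_Q = X.
Summing: n_T = 1 + X.
Mole fractions y_i = n_i/n_T; K_p = p_M p_Q / (p_N) with p_i = y_i·P.
Setting this equal to 0.0172 bar and taking the physical root (0 < X < 1) gives X = 0.160.

X = 0.160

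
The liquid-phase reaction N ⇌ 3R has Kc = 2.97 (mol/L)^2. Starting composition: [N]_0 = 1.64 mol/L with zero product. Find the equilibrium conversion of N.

X = 0.305

Let X = conversion of N; extent ξ = 1.64·X mol/L.
Concentrations: [N] = 1.64 − 1.64X; [R] = 4.92X.
Kc = [R]^3 / ([N]).
Equating to 2.97 (mol/L)^2: the physical root is X = 0.305.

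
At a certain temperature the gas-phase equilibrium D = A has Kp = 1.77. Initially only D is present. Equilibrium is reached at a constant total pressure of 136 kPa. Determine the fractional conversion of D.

Take 1 mol D as basis and let X be its fractional conversion, so ξ = X.
Species balance: n_D = 1 − X; n_A = X.
n_T stays at 1 (no change in mole number).
With p_i = (n_i/n_T)P, Kp = p_A / (p_D).
Setting this equal to 1.77 and taking the physical root (0 < X < 1) gives X = 0.639.

X = 0.639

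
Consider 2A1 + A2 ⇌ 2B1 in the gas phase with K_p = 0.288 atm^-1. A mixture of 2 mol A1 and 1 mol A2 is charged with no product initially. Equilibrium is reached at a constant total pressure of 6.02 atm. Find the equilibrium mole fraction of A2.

Take 2 mol A1 as basis and let X be its fractional conversion, so ξ = X.
Species balance: n_A1 = 2 − 2X; n_A2 = 1 − X; n_B1 = 2X.
n_T = Σnᵢ = 3 − X.
With p_i = (n_i/n_T)P, K_p = p_B1^2 / (p_A1^2 p_A2).
Equating to 0.288 atm^-1 and solving on 0 < X < 1: X = 0.389.
Then n_A2 = 0.611, n_T = 2.61, so y_A2 = 0.234.

y_A2 = 0.234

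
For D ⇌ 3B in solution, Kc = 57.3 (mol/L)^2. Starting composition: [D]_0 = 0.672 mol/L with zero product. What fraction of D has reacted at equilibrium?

X = 0.863

Let X = conversion of D; extent ξ = 0.672·X mol/L.
Concentrations: [D] = 0.672 − 0.672X; [B] = 2.02X.
Kc = [B]^3 / ([D]).
This equals 57.3 at X = 0.863 (the root in 0 < X < 1).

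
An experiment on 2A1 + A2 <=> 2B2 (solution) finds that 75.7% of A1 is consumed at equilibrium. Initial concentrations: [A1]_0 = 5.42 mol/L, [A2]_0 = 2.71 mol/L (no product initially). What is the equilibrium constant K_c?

Let X = conversion of A1.
Concentrations: [A1] = 5.42 − 5.42X; [A2] = 2.71 − 2.71X; [B2] = 5.42X.
At X = 0.757: [A1] = 1.32, [A2] = 0.659, [B2] = 4.1.
K_c = [B2]^2 / ([A1]^2 [A2]) = 14.7 L/mol.

K_c = 14.7 L/mol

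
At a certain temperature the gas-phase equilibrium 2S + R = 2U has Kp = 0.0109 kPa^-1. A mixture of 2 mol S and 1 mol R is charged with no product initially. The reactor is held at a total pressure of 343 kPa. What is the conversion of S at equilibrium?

Take 2 mol S as basis and let X be its fractional conversion, so ξ = X.
Moles: n_S = 2 − 2X; n_R = 1 − X; n_U = 2X.
Summing: n_T = 3 − X.
y_i = n_i/n_T, p_i = y_i·P. Kp = p_U^2 / (p_S^2 p_R).
Equating to 0.0109 kPa^-1 and solving on 0 < X < 1: X = 0.470.

X = 0.470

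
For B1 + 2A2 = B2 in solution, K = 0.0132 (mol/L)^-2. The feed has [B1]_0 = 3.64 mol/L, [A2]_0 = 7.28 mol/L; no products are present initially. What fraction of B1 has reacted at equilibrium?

X = 0.271

Let X = conversion of B1; extent ξ = 3.64·X mol/L.
Concentrations: [B1] = 3.64 − 3.64X; [A2] = 7.28 − 7.28X; [B2] = 3.64X.
K = [B2] / ([B1] [A2]^2).
Solving K = 0.0132 for X ∈ (0,1): X = 0.271.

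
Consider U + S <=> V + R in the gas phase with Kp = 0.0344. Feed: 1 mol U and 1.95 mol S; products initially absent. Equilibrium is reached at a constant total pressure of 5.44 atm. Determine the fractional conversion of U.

X = 0.216

Take 1 mol U as basis and let X be its fractional conversion, so ξ = X.
Moles: n_U = 1 − X; n_S = 1.95 − X; n_V = X; n_R = X.
Total moles n_T = 2.95 (Δν = 0, constant).
y_i = n_i/n_T, p_i = y_i·P. Kp = p_V p_R / (p_U p_S).
Setting this equal to 0.0344 and taking the physical root (0 < X < 1) gives X = 0.216.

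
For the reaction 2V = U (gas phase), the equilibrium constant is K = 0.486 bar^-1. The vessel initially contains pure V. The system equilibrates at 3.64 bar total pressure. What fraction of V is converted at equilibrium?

X = 0.648

Let X = conversion of V (basis 1 mol V); extent of reaction ξ = 0.5X.
At extent ξ: n_V = 1 − X; n_U = 0.5X.
n_T = Σnᵢ = 1 − 0.5X.
y_i = n_i/n_T, p_i = y_i·P. K = p_U / (p_V^2).
Setting this equal to 0.486 bar^-1 and taking the physical root (0 < X < 1) gives X = 0.648.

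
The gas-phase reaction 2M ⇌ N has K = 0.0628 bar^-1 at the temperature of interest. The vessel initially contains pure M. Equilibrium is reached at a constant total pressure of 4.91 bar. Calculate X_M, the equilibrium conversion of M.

X = 0.331

Take 1 mol M as basis and let X be its fractional conversion, so ξ = 0.5X.
Species balance: n_M = 1 − X; n_N = 0.5X.
Summing: n_T = 1 − 0.5X.
With p_i = (n_i/n_T)P, K = p_N / (p_M^2).
This yields a degree-2 equation in X; solving on (0,1), X = 0.331.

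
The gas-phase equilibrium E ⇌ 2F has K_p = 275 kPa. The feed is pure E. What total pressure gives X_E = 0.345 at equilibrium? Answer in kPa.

P = 509 kPa

Take 1 mol E as basis and let X be its fractional conversion, so ξ = X.
Mole table: n_E = 1 − X; n_F = 2X.
n_T = Σnᵢ = 1 + X.
K_p = p_F^2 / (p_E) with p_i = (n_i/n_T)·P.
At X = 0.345: the mole-fraction product g(X) = Π y_i^ν_i = 0.5404. Since K_p = g(X)·P^{1}, P = (K_p/g)^(1/1) = (275/0.5404)^(1/1) = 509 kPa.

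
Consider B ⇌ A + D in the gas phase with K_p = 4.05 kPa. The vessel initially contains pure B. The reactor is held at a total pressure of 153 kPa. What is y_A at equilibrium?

Let X = conversion of B (basis 1 mol B); extent of reaction ξ = X.
Mole table: n_B = 1 − X; n_A = X; n_D = X.
Total moles n_T = 1 + X.
y_i = n_i/n_T, p_i = y_i·P. K_p = p_A p_D / (p_B).
Equating to 4.05 kPa and solving on 0 < X < 1: X = 0.161.
Then n_A = 0.161, n_T = 1.16, so y_A = 0.138.

y_A = 0.138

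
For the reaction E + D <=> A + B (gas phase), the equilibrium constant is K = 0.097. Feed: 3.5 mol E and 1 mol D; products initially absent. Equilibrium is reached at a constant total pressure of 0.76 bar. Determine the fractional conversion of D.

Take 1 mol D as basis and let X be its fractional conversion, so ξ = X.
Moles: n_E = 3.5 − X; n_D = 1 − X; n_A = X; n_B = X.
Total moles n_T = 4.5 (Δν = 0, constant).
y_i = n_i/n_T, p_i = y_i·P. K = p_A p_B / (p_E p_D).
This yields a degree-2 equation in X; solving on (0,1), X = 0.417.

X = 0.417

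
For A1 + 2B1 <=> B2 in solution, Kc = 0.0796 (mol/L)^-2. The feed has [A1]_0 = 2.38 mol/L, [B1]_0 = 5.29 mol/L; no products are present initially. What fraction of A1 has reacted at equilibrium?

X = 0.445

Let X = conversion of A1; extent ξ = 2.38·X mol/L.
Concentrations: [A1] = 2.38 − 2.38X; [B1] = 5.29 − 4.76X; [B2] = 2.38X.
Kc = [B2] / ([A1] [B1]^2).
Setting equal to 0.0796 and solving for X on (0,1) gives X = 0.445.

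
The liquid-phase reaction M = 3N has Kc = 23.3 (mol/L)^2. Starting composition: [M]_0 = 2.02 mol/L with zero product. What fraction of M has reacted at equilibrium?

X = 0.479

Let X = conversion of M; extent ξ = 2.02·X mol/L.
Concentrations: [M] = 2.02 − 2.02X; [N] = 6.06X.
Kc = [N]^3 / ([M]).
Solving Kc = 23.3 for X ∈ (0,1): X = 0.479.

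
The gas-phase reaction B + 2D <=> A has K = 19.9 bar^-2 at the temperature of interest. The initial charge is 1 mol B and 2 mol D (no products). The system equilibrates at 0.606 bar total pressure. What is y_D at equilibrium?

Take 1 mol B as basis and let X be its fractional conversion, so ξ = X.
Mole table: n_B = 1 − X; n_D = 2 − 2X; n_A = X.
n_T = Σnᵢ = 3 − 2X.
Mole fractions y_i = n_i/n_T; K = p_A / (p_B p_D^2) with p_i = y_i·P.
Equating to 19.9 bar^-2 and solving on 0 < X < 1: X = 0.594.
Then n_D = 0.811, n_T = 1.81, so y_D = 0.448.

y_D = 0.448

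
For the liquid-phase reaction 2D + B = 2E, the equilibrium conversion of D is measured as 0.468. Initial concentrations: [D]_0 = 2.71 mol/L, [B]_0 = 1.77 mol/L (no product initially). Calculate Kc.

Kc = 0.681 L/mol

Let X = conversion of D.
Concentrations: [D] = 2.71 − 2.71X; [B] = 1.77 − 1.35X; [E] = 2.71X.
At X = 0.468: [D] = 1.44, [B] = 1.14, [E] = 1.27.
Kc = [E]^2 / ([D]^2 [B]) = 0.681 L/mol.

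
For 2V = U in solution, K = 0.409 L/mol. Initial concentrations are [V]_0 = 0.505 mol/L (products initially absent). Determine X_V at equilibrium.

Let X = conversion of V; extent ξ = 0.505X/2 mol/L.
Concentrations: [V] = 0.505 − 0.505X; [U] = 0.253X.
K = [U] / ([V]^2).
This equals 0.409 at X = 0.239 (the root in 0 < X < 1).

X = 0.239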